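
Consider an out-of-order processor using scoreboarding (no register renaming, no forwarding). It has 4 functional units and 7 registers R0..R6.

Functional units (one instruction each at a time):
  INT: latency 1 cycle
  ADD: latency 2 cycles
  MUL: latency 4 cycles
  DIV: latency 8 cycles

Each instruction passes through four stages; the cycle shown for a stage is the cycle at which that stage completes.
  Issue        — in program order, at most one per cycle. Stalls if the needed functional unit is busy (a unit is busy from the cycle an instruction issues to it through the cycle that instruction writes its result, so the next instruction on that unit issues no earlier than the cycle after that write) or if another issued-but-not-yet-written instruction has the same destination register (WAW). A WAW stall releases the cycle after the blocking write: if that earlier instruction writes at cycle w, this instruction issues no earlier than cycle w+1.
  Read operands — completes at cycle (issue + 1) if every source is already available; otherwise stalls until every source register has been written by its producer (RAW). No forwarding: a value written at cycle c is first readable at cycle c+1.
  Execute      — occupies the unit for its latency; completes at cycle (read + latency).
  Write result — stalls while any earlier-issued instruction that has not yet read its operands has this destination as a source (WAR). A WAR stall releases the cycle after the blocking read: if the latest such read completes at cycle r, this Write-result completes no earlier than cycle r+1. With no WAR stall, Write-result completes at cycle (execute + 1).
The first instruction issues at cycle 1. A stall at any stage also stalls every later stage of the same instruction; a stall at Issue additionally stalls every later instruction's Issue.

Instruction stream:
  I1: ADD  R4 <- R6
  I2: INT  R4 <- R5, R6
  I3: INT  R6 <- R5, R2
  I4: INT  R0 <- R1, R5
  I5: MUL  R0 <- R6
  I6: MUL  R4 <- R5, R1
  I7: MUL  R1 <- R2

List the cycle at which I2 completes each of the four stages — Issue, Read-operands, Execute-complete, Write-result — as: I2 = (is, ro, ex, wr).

[1] issue I1 (ADD)
[2] I1 read-ops
[4] I1 finished on ADD
[5] I1→R4
[6] issue I2 (INT)
[7] I2 read-ops
[8] I2 finished on INT
[9] I2→R4
[10] issue I3 (INT)
[11] I3 read-ops
[12] I3 finished on INT
[13] I3→R6
[14] issue I4 (INT)
[15] I4 read-ops
[16] I4 finished on INT
[17] I4→R0
[18] issue I5 (MUL)
[19] I5 read-ops
[23] I5 finished on MUL
[24] I5→R0
[25] issue I6 (MUL)
[26] I6 read-ops
[30] I6 finished on MUL
[31] I6→R4
[32] issue I7 (MUL)
[33] I7 read-ops
[37] I7 finished on MUL
[38] I7→R1

I2 = (6, 7, 8, 9)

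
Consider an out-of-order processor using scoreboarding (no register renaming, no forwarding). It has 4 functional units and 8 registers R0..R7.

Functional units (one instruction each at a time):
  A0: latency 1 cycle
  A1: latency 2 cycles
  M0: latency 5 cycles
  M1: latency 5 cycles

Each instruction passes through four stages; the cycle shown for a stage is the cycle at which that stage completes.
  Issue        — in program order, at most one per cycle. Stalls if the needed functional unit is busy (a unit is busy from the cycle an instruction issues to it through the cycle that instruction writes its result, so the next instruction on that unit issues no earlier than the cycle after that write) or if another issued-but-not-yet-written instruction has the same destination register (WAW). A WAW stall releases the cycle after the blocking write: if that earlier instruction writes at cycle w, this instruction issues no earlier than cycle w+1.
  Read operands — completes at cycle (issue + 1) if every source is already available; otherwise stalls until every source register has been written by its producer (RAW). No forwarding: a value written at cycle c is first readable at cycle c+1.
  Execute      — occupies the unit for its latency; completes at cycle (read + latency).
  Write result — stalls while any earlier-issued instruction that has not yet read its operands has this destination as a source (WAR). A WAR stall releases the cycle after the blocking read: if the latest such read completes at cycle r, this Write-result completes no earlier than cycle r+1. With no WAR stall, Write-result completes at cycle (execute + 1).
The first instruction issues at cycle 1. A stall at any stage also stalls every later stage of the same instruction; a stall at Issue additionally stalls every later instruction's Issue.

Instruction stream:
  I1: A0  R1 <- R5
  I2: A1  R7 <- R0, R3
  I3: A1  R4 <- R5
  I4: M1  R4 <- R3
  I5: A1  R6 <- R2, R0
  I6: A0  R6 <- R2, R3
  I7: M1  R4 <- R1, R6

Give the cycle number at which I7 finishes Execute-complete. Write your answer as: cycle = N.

cycle = 27

I1: IS=1 RO=2 EX=3 WR=4
I2: IS=2 RO=3 EX=5 WR=6
I3: IS=7 RO=8 EX=10 WR=11  [struct: A1 busy until I2 writes@6]
I4: IS=12 RO=13 EX=18 WR=19  [WAW R4: wait I3 write@11]
I5: IS=13 RO=14 EX=16 WR=17
I6: IS=18 RO=19 EX=20 WR=21  [WAW R6: wait I5 write@17]
I7: IS=20 RO=22 EX=27 WR=28  [struct: M1 busy until I4 writes@19; RAW R6: wait I6 write@21]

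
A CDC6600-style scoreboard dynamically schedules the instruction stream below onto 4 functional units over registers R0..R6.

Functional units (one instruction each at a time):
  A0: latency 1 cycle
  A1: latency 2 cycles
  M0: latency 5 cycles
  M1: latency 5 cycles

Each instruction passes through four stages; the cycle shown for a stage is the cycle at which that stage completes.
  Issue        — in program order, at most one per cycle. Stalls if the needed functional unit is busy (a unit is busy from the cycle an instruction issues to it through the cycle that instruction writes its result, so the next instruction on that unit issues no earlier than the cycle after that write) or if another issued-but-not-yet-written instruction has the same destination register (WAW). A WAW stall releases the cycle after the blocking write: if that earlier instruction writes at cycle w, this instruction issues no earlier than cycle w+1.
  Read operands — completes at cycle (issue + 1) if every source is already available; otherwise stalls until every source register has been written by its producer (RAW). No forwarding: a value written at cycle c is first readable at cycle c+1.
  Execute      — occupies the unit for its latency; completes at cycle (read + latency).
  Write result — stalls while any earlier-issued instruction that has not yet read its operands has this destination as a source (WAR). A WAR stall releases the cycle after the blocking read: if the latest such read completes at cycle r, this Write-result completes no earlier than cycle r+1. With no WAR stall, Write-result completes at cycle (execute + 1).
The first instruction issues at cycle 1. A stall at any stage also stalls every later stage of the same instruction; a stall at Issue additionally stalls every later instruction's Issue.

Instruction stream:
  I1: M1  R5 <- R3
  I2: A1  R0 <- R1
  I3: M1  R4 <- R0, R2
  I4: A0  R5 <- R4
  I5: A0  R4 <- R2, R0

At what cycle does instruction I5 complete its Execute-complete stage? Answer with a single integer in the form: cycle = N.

cycle = 22

c1: issue I1 (M1)
c2: I1 read-ops | issue I2 (A1)
c3: I2 read-ops
c5: I2 finished on A1
c6: I2→R0
c7: I1 finished on M1
c8: I1→R5
c9: issue I3 (M1)
c10: I3 read-ops | issue I4 (A0)
c15: I3 finished on M1
c16: I3→R4
c17: I4 read-ops
c18: I4 finished on A0
c19: I4→R5
c20: issue I5 (A0)
c21: I5 read-ops
c22: I5 finished on A0
c23: I5→R4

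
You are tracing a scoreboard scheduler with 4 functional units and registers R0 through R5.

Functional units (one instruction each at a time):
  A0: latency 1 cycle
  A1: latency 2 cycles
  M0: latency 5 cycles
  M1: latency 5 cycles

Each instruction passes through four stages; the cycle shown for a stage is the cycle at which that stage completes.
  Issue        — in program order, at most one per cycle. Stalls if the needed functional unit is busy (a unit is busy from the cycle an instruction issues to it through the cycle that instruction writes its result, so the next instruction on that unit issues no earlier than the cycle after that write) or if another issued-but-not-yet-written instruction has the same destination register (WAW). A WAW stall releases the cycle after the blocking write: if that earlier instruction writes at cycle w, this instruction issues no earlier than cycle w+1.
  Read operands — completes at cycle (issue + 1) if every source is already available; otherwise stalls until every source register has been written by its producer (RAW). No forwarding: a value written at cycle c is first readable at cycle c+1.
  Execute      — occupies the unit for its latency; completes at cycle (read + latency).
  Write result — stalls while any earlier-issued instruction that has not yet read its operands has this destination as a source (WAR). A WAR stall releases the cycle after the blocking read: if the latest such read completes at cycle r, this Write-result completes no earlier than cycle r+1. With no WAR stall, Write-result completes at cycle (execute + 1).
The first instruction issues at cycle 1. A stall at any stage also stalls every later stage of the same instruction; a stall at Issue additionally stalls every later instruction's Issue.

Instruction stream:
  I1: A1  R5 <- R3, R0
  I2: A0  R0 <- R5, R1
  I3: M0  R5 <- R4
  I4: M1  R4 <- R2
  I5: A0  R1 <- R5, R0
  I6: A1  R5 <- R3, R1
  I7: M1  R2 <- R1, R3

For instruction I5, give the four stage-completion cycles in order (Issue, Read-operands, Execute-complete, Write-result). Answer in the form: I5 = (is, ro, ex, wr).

  I1 | 1 | 2 | 4 | 5
  I2 | 2 | 6 | 7 | 8   RAW R5: wait I1 write@5
  I3 | 6 | 7 | 12 | 13   WAW R5: wait I1 write@5
  I4 | 7 | 8 | 13 | 14
  I5 | 9 | 14 | 15 | 16   struct: A0 busy until I2 writes@8 · RAW R5: wait I3 write@13
  I6 | 14 | 17 | 19 | 20   WAW R5: wait I3 write@13 · RAW R1: wait I5 write@16
  I7 | 15 | 17 | 22 | 23   RAW R1: wait I5 write@16

I5 = (9, 14, 15, 16)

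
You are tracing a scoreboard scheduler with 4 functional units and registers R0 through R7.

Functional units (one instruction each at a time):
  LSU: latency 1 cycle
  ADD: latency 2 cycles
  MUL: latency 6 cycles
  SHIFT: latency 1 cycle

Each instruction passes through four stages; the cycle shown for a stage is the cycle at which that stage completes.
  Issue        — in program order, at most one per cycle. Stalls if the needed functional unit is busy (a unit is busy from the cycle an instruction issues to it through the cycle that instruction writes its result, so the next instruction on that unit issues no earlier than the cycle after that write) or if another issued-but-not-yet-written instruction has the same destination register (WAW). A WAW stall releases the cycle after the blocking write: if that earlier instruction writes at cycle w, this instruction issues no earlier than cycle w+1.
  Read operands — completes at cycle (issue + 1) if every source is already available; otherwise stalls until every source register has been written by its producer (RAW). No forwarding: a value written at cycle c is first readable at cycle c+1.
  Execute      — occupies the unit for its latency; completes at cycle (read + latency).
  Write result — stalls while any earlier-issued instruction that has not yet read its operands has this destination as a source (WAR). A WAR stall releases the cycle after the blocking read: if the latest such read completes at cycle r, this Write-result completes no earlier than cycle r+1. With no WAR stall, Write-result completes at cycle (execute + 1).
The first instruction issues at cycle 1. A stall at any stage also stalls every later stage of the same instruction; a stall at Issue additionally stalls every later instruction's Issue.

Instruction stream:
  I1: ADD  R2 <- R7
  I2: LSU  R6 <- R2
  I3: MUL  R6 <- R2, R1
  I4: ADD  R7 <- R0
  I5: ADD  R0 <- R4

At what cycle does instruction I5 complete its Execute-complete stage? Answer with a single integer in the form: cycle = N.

cycle = 18

c1: I1 dispatched to ADD
c2: I1 operands ready, I2 dispatched to LSU
c4: I1 complete
c5: R2←I1
c6: I2 operands ready
c7: I2 complete
c8: R6←I2
c9: I3 dispatched to MUL
c10: I3 operands ready, I4 dispatched to ADD
c11: I4 operands ready
c13: I4 complete
c14: R7←I4
c15: I5 dispatched to ADD
c16: I3 complete, I5 operands ready
c17: R6←I3
c18: I5 complete
c19: R0←I5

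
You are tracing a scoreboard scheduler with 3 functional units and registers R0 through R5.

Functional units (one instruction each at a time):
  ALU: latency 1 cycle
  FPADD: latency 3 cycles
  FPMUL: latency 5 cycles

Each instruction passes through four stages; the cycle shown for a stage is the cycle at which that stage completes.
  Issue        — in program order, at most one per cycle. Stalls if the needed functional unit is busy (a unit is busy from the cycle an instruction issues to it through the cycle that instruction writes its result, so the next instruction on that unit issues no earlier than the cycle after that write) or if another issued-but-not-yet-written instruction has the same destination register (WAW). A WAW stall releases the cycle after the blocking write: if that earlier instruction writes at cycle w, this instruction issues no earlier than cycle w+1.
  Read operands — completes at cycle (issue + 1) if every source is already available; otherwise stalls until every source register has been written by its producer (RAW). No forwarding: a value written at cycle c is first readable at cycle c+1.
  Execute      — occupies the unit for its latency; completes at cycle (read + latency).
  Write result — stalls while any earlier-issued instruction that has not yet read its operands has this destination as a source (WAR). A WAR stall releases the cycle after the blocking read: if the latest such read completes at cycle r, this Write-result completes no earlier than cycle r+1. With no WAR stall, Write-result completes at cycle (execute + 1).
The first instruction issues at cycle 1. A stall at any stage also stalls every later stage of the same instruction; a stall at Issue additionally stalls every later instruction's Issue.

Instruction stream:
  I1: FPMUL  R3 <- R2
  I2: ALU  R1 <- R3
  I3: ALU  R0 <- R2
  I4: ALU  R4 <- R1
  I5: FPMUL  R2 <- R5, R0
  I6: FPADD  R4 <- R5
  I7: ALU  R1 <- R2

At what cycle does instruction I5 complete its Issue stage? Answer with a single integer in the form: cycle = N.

cycle = 17

  I1 | 1 | 2 | 7 | 8
  I2 | 2 | 9 | 10 | 11   RAW R3: wait I1 write@8
  I3 | 12 | 13 | 14 | 15   struct: ALU busy until I2 writes@11
  I4 | 16 | 17 | 18 | 19   struct: ALU busy until I3 writes@15
  I5 | 17 | 18 | 23 | 24
  I6 | 20 | 21 | 24 | 25   WAW R4: wait I4 write@19
  I7 | 21 | 25 | 26 | 27   RAW R2: wait I5 write@24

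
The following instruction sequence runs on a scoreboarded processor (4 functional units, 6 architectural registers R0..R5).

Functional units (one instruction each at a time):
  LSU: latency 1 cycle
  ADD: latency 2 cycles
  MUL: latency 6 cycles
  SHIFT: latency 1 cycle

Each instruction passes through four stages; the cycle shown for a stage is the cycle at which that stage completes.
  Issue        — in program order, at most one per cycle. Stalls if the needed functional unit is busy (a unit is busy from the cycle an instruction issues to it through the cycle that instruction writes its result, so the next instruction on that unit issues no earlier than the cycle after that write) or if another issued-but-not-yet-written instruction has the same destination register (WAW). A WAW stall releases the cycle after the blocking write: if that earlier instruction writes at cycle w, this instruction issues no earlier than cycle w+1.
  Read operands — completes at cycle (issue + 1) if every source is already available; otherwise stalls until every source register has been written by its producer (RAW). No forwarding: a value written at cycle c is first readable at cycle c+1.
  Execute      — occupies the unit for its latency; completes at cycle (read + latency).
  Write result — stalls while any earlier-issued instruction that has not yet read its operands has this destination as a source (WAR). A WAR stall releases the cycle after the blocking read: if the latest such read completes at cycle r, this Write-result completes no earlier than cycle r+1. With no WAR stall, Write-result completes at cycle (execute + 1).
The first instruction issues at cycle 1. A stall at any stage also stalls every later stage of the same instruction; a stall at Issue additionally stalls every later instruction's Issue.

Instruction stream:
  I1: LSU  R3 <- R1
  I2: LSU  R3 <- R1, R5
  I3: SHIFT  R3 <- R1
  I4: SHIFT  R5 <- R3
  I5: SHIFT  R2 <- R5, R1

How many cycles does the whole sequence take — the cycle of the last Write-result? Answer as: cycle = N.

cycle = 20

cycle 1: I1 issues→LSU
cycle 2: I1 reads
cycle 3: I1 exec-done
cycle 4: I1 writes R3
cycle 5: I2 issues→LSU
cycle 6: I2 reads
cycle 7: I2 exec-done
cycle 8: I2 writes R3
cycle 9: I3 issues→SHIFT
cycle 10: I3 reads
cycle 11: I3 exec-done
cycle 12: I3 writes R3
cycle 13: I4 issues→SHIFT
cycle 14: I4 reads
cycle 15: I4 exec-done
cycle 16: I4 writes R5
cycle 17: I5 issues→SHIFT
cycle 18: I5 reads
cycle 19: I5 exec-done
cycle 20: I5 writes R2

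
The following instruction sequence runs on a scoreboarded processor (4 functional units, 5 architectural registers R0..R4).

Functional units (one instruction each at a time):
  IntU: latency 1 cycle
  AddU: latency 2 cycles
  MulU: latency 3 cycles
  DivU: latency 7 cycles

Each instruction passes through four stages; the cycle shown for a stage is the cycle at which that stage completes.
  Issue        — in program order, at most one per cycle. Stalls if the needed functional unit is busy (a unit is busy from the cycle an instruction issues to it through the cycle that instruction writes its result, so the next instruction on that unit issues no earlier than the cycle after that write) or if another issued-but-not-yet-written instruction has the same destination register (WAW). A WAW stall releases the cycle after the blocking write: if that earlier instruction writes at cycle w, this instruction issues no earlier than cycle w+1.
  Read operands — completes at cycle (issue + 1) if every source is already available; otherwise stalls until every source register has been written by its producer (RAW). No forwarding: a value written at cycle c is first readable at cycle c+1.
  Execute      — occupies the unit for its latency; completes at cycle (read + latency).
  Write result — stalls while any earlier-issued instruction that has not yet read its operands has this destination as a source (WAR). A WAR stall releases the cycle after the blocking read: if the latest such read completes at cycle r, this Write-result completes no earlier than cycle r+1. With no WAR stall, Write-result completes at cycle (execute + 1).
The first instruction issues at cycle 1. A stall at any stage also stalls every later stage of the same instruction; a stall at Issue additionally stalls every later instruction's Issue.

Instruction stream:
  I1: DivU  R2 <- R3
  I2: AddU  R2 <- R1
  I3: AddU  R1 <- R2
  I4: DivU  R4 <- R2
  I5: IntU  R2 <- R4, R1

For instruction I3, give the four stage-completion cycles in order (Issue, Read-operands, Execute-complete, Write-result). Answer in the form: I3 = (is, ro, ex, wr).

I3 = (16, 17, 19, 20)

t=1  issue I1 (DivU)
t=2  I1 read-ops
t=9  I1 finished on DivU
t=10  I1→R2
t=11  issue I2 (AddU)
t=12  I2 read-ops
t=14  I2 finished on AddU
t=15  I2→R2
t=16  issue I3 (AddU)
t=17  I3 read-ops; issue I4 (DivU)
t=18  I4 read-ops; issue I5 (IntU)
t=19  I3 finished on AddU
t=20  I3→R1
t=25  I4 finished on DivU
t=26  I4→R4
t=27  I5 read-ops
t=28  I5 finished on IntU
t=29  I5→R2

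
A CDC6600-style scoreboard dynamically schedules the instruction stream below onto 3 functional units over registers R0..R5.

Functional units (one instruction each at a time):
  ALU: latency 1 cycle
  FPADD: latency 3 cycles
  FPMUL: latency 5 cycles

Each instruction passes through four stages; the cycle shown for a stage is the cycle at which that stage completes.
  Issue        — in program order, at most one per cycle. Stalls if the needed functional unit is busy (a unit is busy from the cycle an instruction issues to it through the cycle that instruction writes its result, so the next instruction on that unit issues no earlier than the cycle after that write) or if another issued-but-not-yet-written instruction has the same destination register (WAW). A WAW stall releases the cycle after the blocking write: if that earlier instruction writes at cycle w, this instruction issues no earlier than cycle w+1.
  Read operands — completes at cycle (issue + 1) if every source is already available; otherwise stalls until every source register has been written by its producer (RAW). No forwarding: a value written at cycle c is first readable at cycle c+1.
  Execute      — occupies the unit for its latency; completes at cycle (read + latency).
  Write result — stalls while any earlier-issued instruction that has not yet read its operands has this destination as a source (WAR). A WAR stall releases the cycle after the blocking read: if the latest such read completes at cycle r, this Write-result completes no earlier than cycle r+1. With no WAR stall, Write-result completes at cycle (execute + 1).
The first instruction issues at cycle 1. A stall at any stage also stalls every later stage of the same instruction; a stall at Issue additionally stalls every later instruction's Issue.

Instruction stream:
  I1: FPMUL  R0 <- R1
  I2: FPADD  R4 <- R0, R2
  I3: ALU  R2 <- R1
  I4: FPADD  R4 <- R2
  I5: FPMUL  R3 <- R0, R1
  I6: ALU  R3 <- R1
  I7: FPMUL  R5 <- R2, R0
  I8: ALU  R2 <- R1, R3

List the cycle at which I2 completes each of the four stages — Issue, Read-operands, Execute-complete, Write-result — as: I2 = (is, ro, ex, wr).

[1] I1 dispatched to FPMUL
[2] I1 operands ready | I2 dispatched to FPADD
[3] I3 dispatched to ALU
[4] I3 operands ready
[5] I3 complete
[7] I1 complete
[8] R0←I1
[9] I2 operands ready
[10] R2←I3
[12] I2 complete
[13] R4←I2
[14] I4 dispatched to FPADD
[15] I4 operands ready | I5 dispatched to FPMUL
[16] I5 operands ready
[18] I4 complete
[19] R4←I4
[21] I5 complete
[22] R3←I5
[23] I6 dispatched to ALU
[24] I6 operands ready | I7 dispatched to FPMUL
[25] I6 complete | I7 operands ready
[26] R3←I6
[27] I8 dispatched to ALU
[28] I8 operands ready
[29] I8 complete
[30] I7 complete | R2←I8
[31] R5←I7

I2 = (2, 9, 12, 13)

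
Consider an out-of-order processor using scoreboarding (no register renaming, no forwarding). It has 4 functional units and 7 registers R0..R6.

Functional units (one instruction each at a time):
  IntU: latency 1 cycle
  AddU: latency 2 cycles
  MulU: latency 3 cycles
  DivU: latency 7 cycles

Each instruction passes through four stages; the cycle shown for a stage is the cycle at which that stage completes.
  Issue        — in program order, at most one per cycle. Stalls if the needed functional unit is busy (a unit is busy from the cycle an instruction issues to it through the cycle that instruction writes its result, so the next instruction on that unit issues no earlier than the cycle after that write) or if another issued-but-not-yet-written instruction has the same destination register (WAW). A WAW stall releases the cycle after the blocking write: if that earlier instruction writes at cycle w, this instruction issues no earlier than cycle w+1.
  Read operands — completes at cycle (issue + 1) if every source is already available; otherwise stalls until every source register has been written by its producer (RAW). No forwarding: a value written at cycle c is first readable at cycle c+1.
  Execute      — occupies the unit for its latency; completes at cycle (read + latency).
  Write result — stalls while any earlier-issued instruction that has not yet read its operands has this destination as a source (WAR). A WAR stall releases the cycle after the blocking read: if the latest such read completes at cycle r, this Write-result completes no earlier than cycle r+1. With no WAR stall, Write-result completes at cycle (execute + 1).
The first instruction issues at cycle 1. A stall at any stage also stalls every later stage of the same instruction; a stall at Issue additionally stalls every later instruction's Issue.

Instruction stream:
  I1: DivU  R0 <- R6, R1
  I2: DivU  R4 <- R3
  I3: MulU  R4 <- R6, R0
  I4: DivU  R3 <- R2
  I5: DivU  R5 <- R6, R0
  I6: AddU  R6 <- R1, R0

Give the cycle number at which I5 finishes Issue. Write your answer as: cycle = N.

cycle = 32

c1: I1→DivU
c2: I1 RO
c9: I1 EX
c10: I1 WR R0
c11: I2→DivU
c12: I2 RO
c19: I2 EX
c20: I2 WR R4
c21: I3→MulU
c22: I3 RO, I4→DivU
c23: I4 RO
c25: I3 EX
c26: I3 WR R4
c30: I4 EX
c31: I4 WR R3
c32: I5→DivU
c33: I5 RO, I6→AddU
c34: I6 RO
c36: I6 EX
c37: I6 WR R6
c40: I5 EX
c41: I5 WR R5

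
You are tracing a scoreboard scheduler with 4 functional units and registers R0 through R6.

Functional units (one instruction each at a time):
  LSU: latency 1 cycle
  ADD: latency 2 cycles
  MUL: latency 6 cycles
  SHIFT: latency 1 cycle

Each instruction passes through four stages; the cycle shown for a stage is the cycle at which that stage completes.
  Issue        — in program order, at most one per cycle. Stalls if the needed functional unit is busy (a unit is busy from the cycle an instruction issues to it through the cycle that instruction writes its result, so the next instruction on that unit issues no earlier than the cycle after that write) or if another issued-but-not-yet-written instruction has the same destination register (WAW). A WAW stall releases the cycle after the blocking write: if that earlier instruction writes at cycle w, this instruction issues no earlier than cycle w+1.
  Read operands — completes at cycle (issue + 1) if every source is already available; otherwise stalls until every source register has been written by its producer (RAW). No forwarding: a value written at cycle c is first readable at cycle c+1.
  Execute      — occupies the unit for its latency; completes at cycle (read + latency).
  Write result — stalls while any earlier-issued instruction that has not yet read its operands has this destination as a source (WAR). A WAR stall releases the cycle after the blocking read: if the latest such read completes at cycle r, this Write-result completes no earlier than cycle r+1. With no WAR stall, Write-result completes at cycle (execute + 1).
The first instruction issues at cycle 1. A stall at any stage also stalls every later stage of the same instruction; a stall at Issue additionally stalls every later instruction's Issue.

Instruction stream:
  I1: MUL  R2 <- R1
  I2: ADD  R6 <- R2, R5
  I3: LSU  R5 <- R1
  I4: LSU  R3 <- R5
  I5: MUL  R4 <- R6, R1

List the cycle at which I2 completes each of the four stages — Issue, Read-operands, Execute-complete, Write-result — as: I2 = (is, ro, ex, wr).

I2 = (2, 10, 12, 13)

[1] I1 dispatched to MUL
[2] I1 operands ready | I2 dispatched to ADD
[3] I3 dispatched to LSU
[4] I3 operands ready
[5] I3 complete
[8] I1 complete
[9] R2←I1
[10] I2 operands ready
[11] R5←I3
[12] I2 complete | I4 dispatched to LSU
[13] R6←I2 | I4 operands ready | I5 dispatched to MUL
[14] I4 complete | I5 operands ready
[15] R3←I4
[20] I5 complete
[21] R4←I5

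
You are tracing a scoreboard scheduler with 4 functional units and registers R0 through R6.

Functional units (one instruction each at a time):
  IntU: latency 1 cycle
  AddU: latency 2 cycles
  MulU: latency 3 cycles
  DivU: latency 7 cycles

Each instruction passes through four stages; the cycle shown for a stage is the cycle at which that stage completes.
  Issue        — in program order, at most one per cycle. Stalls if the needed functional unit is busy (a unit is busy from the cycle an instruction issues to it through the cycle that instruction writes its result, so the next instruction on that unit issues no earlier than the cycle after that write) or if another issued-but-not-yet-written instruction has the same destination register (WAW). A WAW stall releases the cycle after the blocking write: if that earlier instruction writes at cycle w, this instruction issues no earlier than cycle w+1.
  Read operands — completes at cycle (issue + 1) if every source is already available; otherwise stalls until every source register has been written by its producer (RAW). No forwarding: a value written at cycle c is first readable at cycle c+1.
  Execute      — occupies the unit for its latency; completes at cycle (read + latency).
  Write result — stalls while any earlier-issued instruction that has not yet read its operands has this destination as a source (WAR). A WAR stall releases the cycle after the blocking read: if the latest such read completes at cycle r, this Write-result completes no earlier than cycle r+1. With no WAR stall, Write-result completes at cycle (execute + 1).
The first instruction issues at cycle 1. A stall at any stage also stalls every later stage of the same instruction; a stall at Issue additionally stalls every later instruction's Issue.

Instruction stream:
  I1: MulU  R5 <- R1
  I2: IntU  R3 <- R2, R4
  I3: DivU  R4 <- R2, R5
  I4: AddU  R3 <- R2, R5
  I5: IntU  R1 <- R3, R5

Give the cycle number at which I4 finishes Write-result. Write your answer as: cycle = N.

cycle = 10

  I1 | 1 | 2 | 5 | 6
  I2 | 2 | 3 | 4 | 5
  I3 | 3 | 7 | 14 | 15   RAW R5: wait I1 write@6
  I4 | 6 | 7 | 9 | 10   WAW R3: wait I2 write@5
  I5 | 7 | 11 | 12 | 13   RAW R3: wait I4 write@10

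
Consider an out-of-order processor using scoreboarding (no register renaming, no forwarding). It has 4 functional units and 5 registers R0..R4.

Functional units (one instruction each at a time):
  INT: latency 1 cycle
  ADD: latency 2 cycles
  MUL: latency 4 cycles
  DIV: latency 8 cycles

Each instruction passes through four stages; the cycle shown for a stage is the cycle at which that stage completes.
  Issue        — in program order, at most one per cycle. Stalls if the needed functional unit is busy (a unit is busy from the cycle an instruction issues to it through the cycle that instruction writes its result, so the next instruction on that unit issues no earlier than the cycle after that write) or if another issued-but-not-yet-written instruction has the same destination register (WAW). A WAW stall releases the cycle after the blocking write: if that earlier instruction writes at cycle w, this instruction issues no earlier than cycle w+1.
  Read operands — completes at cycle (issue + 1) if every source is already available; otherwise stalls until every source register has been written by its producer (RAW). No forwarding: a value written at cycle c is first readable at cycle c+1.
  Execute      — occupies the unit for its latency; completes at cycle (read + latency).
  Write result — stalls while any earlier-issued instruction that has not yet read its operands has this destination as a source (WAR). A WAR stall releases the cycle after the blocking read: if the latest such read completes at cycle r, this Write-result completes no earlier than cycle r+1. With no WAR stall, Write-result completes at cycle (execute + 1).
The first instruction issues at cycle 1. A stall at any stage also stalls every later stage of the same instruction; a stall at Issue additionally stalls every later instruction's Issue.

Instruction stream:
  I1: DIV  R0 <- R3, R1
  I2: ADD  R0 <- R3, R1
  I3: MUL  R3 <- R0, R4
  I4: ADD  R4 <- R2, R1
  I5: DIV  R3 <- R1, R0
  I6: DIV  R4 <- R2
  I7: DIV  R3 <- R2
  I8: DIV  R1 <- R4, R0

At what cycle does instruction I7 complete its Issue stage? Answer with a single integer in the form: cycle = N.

t=1  I1 issues→DIV
t=2  I1 reads
t=10  I1 exec-done
t=11  I1 writes R0
t=12  I2 issues→ADD
t=13  I2 reads · I3 issues→MUL
t=15  I2 exec-done
t=16  I2 writes R0
t=17  I3 reads · I4 issues→ADD
t=18  I4 reads
t=20  I4 exec-done
t=21  I3 exec-done · I4 writes R4
t=22  I3 writes R3
t=23  I5 issues→DIV
t=24  I5 reads
t=32  I5 exec-done
t=33  I5 writes R3
t=34  I6 issues→DIV
t=35  I6 reads
t=43  I6 exec-done
t=44  I6 writes R4
t=45  I7 issues→DIV
t=46  I7 reads
t=54  I7 exec-done
t=55  I7 writes R3
t=56  I8 issues→DIV
t=57  I8 reads
t=65  I8 exec-done
t=66  I8 writes R1

cycle = 45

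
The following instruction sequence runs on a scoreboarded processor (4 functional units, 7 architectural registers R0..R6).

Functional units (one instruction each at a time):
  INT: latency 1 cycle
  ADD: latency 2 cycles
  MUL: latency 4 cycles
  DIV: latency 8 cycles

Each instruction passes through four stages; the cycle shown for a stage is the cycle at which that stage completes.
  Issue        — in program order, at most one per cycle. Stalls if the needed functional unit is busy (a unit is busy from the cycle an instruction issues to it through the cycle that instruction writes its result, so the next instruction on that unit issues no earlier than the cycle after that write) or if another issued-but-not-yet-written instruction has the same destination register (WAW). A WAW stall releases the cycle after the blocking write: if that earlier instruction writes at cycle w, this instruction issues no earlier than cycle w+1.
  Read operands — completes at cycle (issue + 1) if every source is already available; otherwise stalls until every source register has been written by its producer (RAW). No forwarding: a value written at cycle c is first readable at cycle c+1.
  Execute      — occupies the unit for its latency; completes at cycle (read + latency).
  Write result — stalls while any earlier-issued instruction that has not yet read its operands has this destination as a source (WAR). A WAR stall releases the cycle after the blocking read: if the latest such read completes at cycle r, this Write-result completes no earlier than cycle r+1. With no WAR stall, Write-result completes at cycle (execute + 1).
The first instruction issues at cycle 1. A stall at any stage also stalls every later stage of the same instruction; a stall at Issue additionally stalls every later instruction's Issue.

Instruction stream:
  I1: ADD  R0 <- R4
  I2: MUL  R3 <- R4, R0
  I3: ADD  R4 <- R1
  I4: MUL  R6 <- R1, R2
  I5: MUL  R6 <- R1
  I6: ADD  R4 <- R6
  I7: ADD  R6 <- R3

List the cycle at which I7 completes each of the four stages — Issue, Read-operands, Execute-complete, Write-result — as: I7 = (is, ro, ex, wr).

c1: issue I1 (ADD)
c2: I1 read-ops | issue I2 (MUL)
c4: I1 finished on ADD
c5: I1→R0
c6: I2 read-ops | issue I3 (ADD)
c7: I3 read-ops
c9: I3 finished on ADD
c10: I2 finished on MUL | I3→R4
c11: I2→R3
c12: issue I4 (MUL)
c13: I4 read-ops
c17: I4 finished on MUL
c18: I4→R6
c19: issue I5 (MUL)
c20: I5 read-ops | issue I6 (ADD)
c24: I5 finished on MUL
c25: I5→R6
c26: I6 read-ops
c28: I6 finished on ADD
c29: I6→R4
c30: issue I7 (ADD)
c31: I7 read-ops
c33: I7 finished on ADD
c34: I7→R6

I7 = (30, 31, 33, 34)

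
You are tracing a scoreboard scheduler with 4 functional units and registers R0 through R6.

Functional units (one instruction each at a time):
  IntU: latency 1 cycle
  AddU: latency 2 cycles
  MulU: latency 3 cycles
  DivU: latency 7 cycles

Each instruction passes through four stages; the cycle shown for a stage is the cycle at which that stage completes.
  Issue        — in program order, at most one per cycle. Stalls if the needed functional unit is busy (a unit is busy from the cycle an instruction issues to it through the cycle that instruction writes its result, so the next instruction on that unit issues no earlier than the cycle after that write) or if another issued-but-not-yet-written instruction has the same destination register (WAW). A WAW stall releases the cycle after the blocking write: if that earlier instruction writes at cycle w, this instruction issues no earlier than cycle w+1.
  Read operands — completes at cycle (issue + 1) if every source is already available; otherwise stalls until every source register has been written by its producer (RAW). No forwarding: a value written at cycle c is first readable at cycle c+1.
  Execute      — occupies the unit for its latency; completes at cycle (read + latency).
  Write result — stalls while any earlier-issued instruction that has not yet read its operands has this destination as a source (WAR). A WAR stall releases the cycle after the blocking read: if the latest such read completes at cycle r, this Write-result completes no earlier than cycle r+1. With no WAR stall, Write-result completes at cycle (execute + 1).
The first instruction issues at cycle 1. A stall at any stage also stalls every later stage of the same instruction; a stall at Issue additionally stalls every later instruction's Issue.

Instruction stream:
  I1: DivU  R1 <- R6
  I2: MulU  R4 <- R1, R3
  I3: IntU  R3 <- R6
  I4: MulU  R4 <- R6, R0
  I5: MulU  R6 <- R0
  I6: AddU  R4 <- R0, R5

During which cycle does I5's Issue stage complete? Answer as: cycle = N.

cycle = 22

1) issue 1, read 2, done 9, write 10
2) issue 2, read 11, done 14, write 15  <RAW R1: wait I1 write@10>
3) issue 3, read 4, done 5, write 12  <WAR R3: wait I2 read@11>
4) issue 16, read 17, done 20, write 21  <struct: MulU busy until I2 writes@15>
5) issue 22, read 23, done 26, write 27  <struct: MulU busy until I4 writes@21>
6) issue 23, read 24, done 26, write 27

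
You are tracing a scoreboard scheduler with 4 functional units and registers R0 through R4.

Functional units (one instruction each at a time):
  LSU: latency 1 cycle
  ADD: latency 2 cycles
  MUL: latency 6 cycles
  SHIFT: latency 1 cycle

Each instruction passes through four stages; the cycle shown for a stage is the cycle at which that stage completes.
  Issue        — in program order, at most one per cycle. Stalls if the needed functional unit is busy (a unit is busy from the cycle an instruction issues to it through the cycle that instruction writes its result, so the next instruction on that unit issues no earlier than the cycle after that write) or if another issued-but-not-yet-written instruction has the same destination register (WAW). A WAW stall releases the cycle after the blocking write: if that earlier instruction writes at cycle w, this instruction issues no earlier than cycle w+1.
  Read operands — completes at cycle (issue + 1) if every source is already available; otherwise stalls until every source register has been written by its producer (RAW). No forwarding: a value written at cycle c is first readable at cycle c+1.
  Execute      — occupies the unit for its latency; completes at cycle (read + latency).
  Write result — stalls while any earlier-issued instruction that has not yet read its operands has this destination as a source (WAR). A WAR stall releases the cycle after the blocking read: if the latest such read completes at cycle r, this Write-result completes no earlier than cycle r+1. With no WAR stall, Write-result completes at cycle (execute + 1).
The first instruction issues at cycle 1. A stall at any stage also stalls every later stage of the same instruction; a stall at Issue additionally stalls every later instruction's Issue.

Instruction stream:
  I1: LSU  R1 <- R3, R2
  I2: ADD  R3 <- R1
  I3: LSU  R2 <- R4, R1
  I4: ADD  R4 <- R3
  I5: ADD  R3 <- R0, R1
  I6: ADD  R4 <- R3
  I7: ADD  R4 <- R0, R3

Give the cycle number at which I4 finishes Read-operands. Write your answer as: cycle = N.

cycle = 10

1) issue 1, read 2, done 3, write 4
2) issue 2, read 5, done 7, write 8  <RAW R1: wait I1 write@4>
3) issue 5, read 6, done 7, write 8  <struct: LSU busy until I1 writes@4>
4) issue 9, read 10, done 12, write 13  <struct: ADD busy until I2 writes@8>
5) issue 14, read 15, done 17, write 18  <struct: ADD busy until I4 writes@13>
6) issue 19, read 20, done 22, write 23  <struct: ADD busy until I5 writes@18>
7) issue 24, read 25, done 27, write 28  <struct: ADD busy until I6 writes@23>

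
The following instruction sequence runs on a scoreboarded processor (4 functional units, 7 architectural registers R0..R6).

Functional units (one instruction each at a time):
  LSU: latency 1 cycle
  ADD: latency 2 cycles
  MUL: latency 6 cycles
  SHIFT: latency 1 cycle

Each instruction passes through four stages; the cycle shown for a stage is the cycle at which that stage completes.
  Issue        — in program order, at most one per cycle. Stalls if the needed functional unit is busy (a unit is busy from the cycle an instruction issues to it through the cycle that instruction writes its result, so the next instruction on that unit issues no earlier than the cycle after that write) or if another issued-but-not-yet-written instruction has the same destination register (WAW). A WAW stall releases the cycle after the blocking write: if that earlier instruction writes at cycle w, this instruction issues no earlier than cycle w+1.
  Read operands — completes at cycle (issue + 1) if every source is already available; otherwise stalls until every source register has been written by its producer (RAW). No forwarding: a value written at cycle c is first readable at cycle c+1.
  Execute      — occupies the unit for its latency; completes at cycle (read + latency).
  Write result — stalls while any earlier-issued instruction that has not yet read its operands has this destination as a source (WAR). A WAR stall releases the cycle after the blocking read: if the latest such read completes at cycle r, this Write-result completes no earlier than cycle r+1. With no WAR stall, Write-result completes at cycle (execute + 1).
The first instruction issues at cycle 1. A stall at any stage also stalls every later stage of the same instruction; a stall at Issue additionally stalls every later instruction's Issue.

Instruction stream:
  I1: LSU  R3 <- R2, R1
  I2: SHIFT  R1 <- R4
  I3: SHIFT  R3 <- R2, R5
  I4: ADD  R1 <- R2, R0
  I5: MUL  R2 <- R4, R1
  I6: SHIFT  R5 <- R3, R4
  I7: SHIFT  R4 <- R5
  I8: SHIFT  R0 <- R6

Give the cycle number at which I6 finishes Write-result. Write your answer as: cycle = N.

cycle = 13

1) issue 1, read 2, done 3, write 4
2) issue 2, read 3, done 4, write 5
3) issue 6, read 7, done 8, write 9  <struct: SHIFT busy until I2 writes@5>
4) issue 7, read 8, done 10, write 11
5) issue 8, read 12, done 18, write 19  <RAW R1: wait I4 write@11>
6) issue 10, read 11, done 12, write 13  <struct: SHIFT busy until I3 writes@9>
7) issue 14, read 15, done 16, write 17  <struct: SHIFT busy until I6 writes@13>
8) issue 18, read 19, done 20, write 21  <struct: SHIFT busy until I7 writes@17>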